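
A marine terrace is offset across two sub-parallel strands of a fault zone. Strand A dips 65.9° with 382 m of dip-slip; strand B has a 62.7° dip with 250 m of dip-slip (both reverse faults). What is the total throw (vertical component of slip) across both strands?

throw_A = 382 × sin(65.9°) = 348.7 m
throw_B = 250 × sin(62.7°) = 222.2 m
total = 348.7 + 222.2 = 571 m

571 m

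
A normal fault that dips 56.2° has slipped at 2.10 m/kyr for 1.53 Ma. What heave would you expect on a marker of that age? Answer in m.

dip-slip = rate × time = 2.10 m/kyr × 1.53 Ma = 3213 m
heave = dip-slip × cos(dip) = 3213 × cos(56.2°) = 1790 m

1790 m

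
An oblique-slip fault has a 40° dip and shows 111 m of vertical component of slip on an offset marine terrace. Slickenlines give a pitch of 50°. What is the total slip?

dip-slip = throw / sin(dip) = 111 / sin(40°) = 172.7 m
net slip = dip-slip / sin(rake) = 172.7 / sin(50°) = 225 m

225 m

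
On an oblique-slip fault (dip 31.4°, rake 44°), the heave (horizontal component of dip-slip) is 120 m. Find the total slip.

dip-slip = heave / cos(dip) = 120 / cos(31.4°) = 140.6 m
net slip = dip-slip / sin(rake) = 140.6 / sin(44°) = 202 m

202 m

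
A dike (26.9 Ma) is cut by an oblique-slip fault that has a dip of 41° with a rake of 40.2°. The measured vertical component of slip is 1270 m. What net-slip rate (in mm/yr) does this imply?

0.111 mm/yr

dip-slip = throw / sin(dip) = 1270 / sin(41°) = 1936 m
net slip = dip-slip / sin(rake) = 1936 / sin(40.2°) = 2999 m
rate = 2999 m / 26.9 Ma = 0.000111 m/yr = 0.111 mm/yr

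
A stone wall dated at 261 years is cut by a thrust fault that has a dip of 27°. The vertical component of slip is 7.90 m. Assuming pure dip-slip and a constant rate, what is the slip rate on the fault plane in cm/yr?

6.67 cm/yr

dip-slip = throw / sin(dip) = 7.90 m / sin(27°) = 17.40 m
rate = 17.40 m / 261 years = 0.0667 m/yr = 6.67 cm/yr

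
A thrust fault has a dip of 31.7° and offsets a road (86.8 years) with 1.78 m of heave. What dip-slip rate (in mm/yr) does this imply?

24.1 mm/yr

dip-slip = heave / cos(dip) = 1.78 m / cos(31.7°) = 2.092 m
rate = 2.092 m / 86.8 years = 0.0241 m/yr = 24.1 mm/yr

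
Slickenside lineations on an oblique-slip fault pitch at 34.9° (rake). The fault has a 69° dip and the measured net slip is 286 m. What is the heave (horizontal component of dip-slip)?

dip-slip = net slip × sin(rake) = 286 m × sin(34.9°) = 163.6 m
heave = dip-slip × cos(dip) = 163.6 × cos(69°) = 58.6 m

58.6 m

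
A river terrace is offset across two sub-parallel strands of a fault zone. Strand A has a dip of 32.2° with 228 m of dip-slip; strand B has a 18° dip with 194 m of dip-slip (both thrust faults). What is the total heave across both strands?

heave_A = 228 × cos(32.2°) = 192.9 m
heave_B = 194 × cos(18°) = 184.5 m
total = 192.9 + 184.5 = 377 m

377 m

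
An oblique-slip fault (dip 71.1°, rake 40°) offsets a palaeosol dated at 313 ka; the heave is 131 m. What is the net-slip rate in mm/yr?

2.01 mm/yr

dip-slip = heave / cos(dip) = 131 / cos(71.1°) = 404.4 m
net slip = dip-slip / sin(rake) = 404.4 / sin(40°) = 629.2 m
rate = 629.2 m / 313 ka = 0.00201 m/yr = 2.01 mm/yr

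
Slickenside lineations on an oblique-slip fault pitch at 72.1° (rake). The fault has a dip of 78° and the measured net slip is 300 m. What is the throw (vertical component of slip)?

dip-slip = net slip × sin(rake) = 300 m × sin(72.1°) = 285.5 m
throw = dip-slip × sin(dip) = 285.5 × sin(78°) = 279 m

279 m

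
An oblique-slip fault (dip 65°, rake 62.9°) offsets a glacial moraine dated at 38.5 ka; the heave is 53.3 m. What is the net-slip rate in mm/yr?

dip-slip = heave / cos(dip) = 53.3 / cos(65°) = 126.1 m
net slip = dip-slip / sin(rake) = 126.1 / sin(62.9°) = 141.7 m
rate = 141.7 m / 38.5 ka = 0.00368 m/yr = 3.68 mm/yr

3.68 mm/yr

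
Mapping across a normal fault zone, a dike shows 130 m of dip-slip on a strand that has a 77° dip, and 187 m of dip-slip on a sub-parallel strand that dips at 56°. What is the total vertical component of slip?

282 m

throw_A = 130 × sin(77°) = 126.7 m
throw_B = 187 × sin(56°) = 155 m
total = 126.7 + 155 = 282 m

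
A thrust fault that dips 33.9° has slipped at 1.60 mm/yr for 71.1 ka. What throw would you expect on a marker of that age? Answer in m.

63.4 m

dip-slip = rate × time = 1.60 mm/yr × 71.1 ka = 113.8 m
throw = dip-slip × sin(dip) = 113.8 × sin(33.9°) = 63.4 m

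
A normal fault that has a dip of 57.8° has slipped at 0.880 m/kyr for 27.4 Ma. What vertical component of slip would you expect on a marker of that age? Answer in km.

20.4 km

dip-slip = rate × time = 0.880 m/kyr × 27.4 Ma = 24110 m
throw = dip-slip × sin(dip) = 24110 × sin(57.8°) = 20400 m = 20.4 km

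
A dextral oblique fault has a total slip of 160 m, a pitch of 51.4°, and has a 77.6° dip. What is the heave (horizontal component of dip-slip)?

dip-slip = net slip × sin(rake) = 160 m × sin(51.4°) = 125 m
heave = dip-slip × cos(dip) = 125 × cos(77.6°) = 26.9 m

26.9 m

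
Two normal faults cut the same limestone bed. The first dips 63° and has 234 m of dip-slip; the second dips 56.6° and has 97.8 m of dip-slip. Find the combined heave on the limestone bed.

heave_A = 234 × cos(63°) = 106.2 m
heave_B = 97.8 × cos(56.6°) = 53.84 m
total = 106.2 + 53.84 = 160 m

160 m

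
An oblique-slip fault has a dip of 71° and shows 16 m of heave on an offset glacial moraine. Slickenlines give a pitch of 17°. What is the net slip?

dip-slip = heave / cos(dip) = 16 / cos(71°) = 49.14 m
net slip = dip-slip / sin(rake) = 49.14 / sin(17°) = 168 m

168 m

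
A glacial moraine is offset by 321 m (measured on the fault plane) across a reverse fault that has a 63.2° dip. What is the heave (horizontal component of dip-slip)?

heave = dip-slip × cos(dip) = 321 m × cos(63.2°) = 145 m

145 m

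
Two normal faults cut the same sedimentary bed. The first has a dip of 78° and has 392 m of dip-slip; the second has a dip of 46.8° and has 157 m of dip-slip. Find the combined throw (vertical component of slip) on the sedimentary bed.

498 m

throw_A = 392 × sin(78°) = 383.4 m
throw_B = 157 × sin(46.8°) = 114.4 m
total = 383.4 + 114.4 = 498 m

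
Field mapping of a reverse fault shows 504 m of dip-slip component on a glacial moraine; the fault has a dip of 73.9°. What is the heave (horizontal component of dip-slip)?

140 m

heave = dip-slip × cos(dip) = 504 m × cos(73.9°) = 140 m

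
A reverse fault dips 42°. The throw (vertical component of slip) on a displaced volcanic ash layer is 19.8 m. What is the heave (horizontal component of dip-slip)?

22 m

heave = throw / tan(dip) = 19.8 / tan(42°) = 22 m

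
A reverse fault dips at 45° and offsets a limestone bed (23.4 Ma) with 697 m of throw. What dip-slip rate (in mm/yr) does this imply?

0.0421 mm/yr

dip-slip = throw / sin(dip) = 697 m / sin(45°) = 985.7 m
rate = 985.7 m / 23.4 Ma = 0.0000421 m/yr = 0.0421 mm/yr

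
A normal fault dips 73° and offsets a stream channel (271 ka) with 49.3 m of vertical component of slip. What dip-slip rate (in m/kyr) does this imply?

0.190 m/kyr

dip-slip = throw / sin(dip) = 49.3 m / sin(73°) = 51.55 m
rate = 51.55 m / 271 ka = 0.000190 m/yr = 0.190 m/kyr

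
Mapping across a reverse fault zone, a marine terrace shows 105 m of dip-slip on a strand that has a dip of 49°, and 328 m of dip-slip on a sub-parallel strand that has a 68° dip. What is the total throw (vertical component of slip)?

throw_A = 105 × sin(49°) = 79.24 m
throw_B = 328 × sin(68°) = 304.1 m
total = 79.24 + 304.1 = 383 m

383 m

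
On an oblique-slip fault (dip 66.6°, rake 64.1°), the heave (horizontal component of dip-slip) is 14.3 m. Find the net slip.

40 m

dip-slip = heave / cos(dip) = 14.3 / cos(66.6°) = 36.01 m
net slip = dip-slip / sin(rake) = 36.01 / sin(64.1°) = 40 m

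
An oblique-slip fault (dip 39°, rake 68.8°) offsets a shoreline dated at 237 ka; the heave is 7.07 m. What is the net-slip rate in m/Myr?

dip-slip = heave / cos(dip) = 7.07 / cos(39°) = 9.097 m
net slip = dip-slip / sin(rake) = 9.097 / sin(68.8°) = 9.758 m
rate = 9.758 m / 237 ka = 0.0000412 m/yr = 41.2 m/Myr

41.2 m/Myr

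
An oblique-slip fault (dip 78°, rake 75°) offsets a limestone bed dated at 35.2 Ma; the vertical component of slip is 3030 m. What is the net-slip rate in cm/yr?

dip-slip = throw / sin(dip) = 3030 / sin(78°) = 3098 m
net slip = dip-slip / sin(rake) = 3098 / sin(75°) = 3207 m
rate = 3207 m / 35.2 Ma = 0.0000911 m/yr = 0.00911 cm/yr

0.00911 cm/yr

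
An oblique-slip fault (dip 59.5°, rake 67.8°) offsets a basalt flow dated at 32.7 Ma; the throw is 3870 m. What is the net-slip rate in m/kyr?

dip-slip = throw / sin(dip) = 3870 / sin(59.5°) = 4491 m
net slip = dip-slip / sin(rake) = 4491 / sin(67.8°) = 4851 m
rate = 4851 m / 32.7 Ma = 0.000148 m/yr = 0.148 m/kyr

0.148 m/kyr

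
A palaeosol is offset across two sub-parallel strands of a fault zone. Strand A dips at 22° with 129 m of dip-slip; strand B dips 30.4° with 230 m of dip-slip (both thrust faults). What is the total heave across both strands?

318 m

heave_A = 129 × cos(22°) = 119.6 m
heave_B = 230 × cos(30.4°) = 198.4 m
total = 119.6 + 198.4 = 318 m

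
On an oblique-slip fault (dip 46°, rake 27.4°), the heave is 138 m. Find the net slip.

432 m

dip-slip = heave / cos(dip) = 138 / cos(46°) = 198.7 m
net slip = dip-slip / sin(rake) = 198.7 / sin(27.4°) = 432 m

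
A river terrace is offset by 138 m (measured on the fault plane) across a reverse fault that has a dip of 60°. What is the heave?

heave = dip-slip × cos(dip) = 138 m × cos(60°) = 69 m

69 m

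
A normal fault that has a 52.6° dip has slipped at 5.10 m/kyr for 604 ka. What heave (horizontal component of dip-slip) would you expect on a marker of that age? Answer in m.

dip-slip = rate × time = 5.10 m/kyr × 604 ka = 3080 m
heave = dip-slip × cos(dip) = 3080 × cos(52.6°) = 1870 m

1870 m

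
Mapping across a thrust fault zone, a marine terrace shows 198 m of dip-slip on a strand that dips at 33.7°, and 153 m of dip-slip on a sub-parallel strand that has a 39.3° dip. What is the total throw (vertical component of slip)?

207 m

throw_A = 198 × sin(33.7°) = 109.9 m
throw_B = 153 × sin(39.3°) = 96.91 m
total = 109.9 + 96.91 = 207 m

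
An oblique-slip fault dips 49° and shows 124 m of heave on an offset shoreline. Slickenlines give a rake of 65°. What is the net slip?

dip-slip = heave / cos(dip) = 124 / cos(49°) = 189 m
net slip = dip-slip / sin(rake) = 189 / sin(65°) = 209 m

209 m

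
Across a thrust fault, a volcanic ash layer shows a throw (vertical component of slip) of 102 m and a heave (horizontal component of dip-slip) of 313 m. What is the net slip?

net slip = √(throw² + heave²) = √(102² + 313²) = 329 m

329 m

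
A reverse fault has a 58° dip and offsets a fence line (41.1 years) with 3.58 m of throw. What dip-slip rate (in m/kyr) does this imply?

103 m/kyr

dip-slip = throw / sin(dip) = 3.58 m / sin(58°) = 4.221 m
rate = 4.221 m / 41.1 years = 0.103 m/yr = 103 m/kyr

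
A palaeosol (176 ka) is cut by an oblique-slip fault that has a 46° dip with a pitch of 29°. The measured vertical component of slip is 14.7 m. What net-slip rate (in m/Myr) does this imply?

239 m/Myr

dip-slip = throw / sin(dip) = 14.7 / sin(46°) = 20.44 m
net slip = dip-slip / sin(rake) = 20.44 / sin(29°) = 42.15 m
rate = 42.15 m / 176 ka = 0.000239 m/yr = 239 m/Myr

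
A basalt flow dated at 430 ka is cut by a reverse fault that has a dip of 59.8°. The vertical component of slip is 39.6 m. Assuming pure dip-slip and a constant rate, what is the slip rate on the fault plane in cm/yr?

0.0107 cm/yr

dip-slip = throw / sin(dip) = 39.6 m / sin(59.8°) = 45.82 m
rate = 45.82 m / 430 ka = 0.000107 m/yr = 0.0107 cm/yr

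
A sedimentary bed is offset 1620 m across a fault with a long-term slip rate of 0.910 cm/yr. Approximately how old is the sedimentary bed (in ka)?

178 ka

age = offset / rate = 1620 m / (0.910 cm/yr) = 178000 yr = 178 ka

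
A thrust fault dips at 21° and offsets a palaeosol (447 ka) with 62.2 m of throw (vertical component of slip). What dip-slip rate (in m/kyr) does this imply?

dip-slip = throw / sin(dip) = 62.2 m / sin(21°) = 173.6 m
rate = 173.6 m / 447 ka = 0.000388 m/yr = 0.388 m/kyr

0.388 m/kyr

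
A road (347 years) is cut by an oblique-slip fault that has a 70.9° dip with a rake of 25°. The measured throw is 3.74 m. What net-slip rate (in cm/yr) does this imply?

dip-slip = throw / sin(dip) = 3.74 / sin(70.9°) = 3.958 m
net slip = dip-slip / sin(rake) = 3.958 / sin(25°) = 9.365 m
rate = 9.365 m / 347 years = 0.0270 m/yr = 2.70 cm/yr

2.70 cm/yr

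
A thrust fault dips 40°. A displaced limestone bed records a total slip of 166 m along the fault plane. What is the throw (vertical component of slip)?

107 m

throw = dip-slip × sin(dip) = 166 m × sin(40°) = 107 m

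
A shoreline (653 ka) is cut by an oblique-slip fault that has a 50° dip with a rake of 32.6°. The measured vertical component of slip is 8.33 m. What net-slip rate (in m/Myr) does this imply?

30.9 m/Myr

dip-slip = throw / sin(dip) = 8.33 / sin(50°) = 10.87 m
net slip = dip-slip / sin(rake) = 10.87 / sin(32.6°) = 20.18 m
rate = 20.18 m / 653 ka = 0.0000309 m/yr = 30.9 m/Myr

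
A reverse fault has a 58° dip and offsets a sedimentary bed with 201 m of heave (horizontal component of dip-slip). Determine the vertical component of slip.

throw = heave × tan(dip) = 201 × tan(58°) = 322 m

322 m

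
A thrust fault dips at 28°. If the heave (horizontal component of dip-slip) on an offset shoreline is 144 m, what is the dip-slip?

163 m

dip-slip = heave / cos(dip) = 144 / cos(28°) = 163 m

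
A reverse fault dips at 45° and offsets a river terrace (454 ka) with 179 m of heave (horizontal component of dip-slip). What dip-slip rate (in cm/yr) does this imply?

0.0558 cm/yr

dip-slip = heave / cos(dip) = 179 m / cos(45°) = 253.1 m
rate = 253.1 m / 454 ka = 0.000558 m/yr = 0.0558 cm/yr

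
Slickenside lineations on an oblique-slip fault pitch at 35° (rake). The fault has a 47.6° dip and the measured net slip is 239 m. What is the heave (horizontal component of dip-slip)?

92.4 m

dip-slip = net slip × sin(rake) = 239 m × sin(35°) = 137.1 m
heave = dip-slip × cos(dip) = 137.1 × cos(47.6°) = 92.4 m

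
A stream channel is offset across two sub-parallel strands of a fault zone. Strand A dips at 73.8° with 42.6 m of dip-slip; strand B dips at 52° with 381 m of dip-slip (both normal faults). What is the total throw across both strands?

341 m

throw_A = 42.6 × sin(73.8°) = 40.91 m
throw_B = 381 × sin(52°) = 300.2 m
total = 40.91 + 300.2 = 341 m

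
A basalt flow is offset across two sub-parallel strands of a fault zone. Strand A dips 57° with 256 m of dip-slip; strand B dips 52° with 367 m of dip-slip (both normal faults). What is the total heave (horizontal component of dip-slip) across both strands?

heave_A = 256 × cos(57°) = 139.4 m
heave_B = 367 × cos(52°) = 225.9 m
total = 139.4 + 225.9 = 365 m

365 m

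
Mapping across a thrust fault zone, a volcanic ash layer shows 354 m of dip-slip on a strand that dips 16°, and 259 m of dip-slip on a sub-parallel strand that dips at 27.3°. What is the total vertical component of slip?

throw_A = 354 × sin(16°) = 97.58 m
throw_B = 259 × sin(27.3°) = 118.8 m
total = 97.58 + 118.8 = 216 m

216 m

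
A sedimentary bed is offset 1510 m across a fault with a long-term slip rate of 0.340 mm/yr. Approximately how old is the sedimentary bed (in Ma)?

4.44 Ma

age = offset / rate = 1510 m / (0.340 mm/yr) = 4.44e+06 yr = 4.44 Ma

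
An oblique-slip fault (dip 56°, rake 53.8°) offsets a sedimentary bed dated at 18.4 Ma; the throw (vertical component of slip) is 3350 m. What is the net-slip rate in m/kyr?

dip-slip = throw / sin(dip) = 3350 / sin(56°) = 4041 m
net slip = dip-slip / sin(rake) = 4041 / sin(53.8°) = 5007 m
rate = 5007 m / 18.4 Ma = 0.000272 m/yr = 0.272 m/kyr

0.272 m/kyr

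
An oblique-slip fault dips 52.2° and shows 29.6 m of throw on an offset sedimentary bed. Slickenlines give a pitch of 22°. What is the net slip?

100 m

dip-slip = throw / sin(dip) = 29.6 / sin(52.2°) = 37.46 m
net slip = dip-slip / sin(rake) = 37.46 / sin(22°) = 100 m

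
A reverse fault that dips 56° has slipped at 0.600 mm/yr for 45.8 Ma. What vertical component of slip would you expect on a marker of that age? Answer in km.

22.8 km

dip-slip = rate × time = 0.600 mm/yr × 45.8 Ma = 27480 m
throw = dip-slip × sin(dip) = 27480 × sin(56°) = 22800 m = 22.8 km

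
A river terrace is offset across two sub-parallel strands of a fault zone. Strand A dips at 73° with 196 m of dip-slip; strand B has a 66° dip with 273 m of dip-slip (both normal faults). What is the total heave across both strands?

heave_A = 196 × cos(73°) = 57.30 m
heave_B = 273 × cos(66°) = 111 m
total = 57.30 + 111 = 168 m

168 m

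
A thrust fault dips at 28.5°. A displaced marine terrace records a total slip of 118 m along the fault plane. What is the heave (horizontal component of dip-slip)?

104 m

heave = dip-slip × cos(dip) = 118 m × cos(28.5°) = 104 m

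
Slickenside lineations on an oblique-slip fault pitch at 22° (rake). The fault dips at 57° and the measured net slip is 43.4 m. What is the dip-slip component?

dip-slip = net slip × sin(rake) = 43.4 m × sin(22°) = 16.3 m

16.3 m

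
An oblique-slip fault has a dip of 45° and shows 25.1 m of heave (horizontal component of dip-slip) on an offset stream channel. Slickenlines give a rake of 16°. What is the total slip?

dip-slip = heave / cos(dip) = 25.1 / cos(45°) = 35.50 m
net slip = dip-slip / sin(rake) = 35.50 / sin(16°) = 129 m

129 m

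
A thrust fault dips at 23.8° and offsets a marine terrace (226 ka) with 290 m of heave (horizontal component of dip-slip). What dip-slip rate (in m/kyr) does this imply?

1.40 m/kyr

dip-slip = heave / cos(dip) = 290 m / cos(23.8°) = 317 m
rate = 317 m / 226 ka = 0.00140 m/yr = 1.40 m/kyr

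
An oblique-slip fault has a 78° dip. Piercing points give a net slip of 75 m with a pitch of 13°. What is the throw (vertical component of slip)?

dip-slip = net slip × sin(rake) = 75 m × sin(13°) = 16.87 m
throw = dip-slip × sin(dip) = 16.87 × sin(78°) = 16.5 m

16.5 m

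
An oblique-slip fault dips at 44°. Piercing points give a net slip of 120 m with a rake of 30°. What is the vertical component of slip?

41.7 m

dip-slip = net slip × sin(rake) = 120 m × sin(30°) = 60 m
throw = dip-slip × sin(dip) = 60 × sin(44°) = 41.7 m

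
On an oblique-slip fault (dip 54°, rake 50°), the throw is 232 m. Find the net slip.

dip-slip = throw / sin(dip) = 232 / sin(54°) = 286.8 m
net slip = dip-slip / sin(rake) = 286.8 / sin(50°) = 374 m

374 m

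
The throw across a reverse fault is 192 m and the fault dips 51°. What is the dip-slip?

247 m

dip-slip = throw / sin(dip) = 192 / sin(51°) = 247 m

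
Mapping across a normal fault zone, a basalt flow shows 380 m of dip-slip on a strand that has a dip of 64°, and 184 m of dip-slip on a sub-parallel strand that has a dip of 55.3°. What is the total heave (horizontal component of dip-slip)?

271 m

heave_A = 380 × cos(64°) = 166.6 m
heave_B = 184 × cos(55.3°) = 104.7 m
total = 166.6 + 104.7 = 271 m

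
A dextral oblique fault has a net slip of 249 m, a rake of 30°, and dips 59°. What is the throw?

dip-slip = net slip × sin(rake) = 249 m × sin(30°) = 124.5 m
throw = dip-slip × sin(dip) = 124.5 × sin(59°) = 107 m

107 m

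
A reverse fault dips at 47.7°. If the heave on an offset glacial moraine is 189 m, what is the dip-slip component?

dip-slip = heave / cos(dip) = 189 / cos(47.7°) = 281 m

281 m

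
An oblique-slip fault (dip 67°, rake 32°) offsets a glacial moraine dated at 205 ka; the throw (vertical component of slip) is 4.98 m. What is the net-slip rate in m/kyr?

dip-slip = throw / sin(dip) = 4.98 / sin(67°) = 5.410 m
net slip = dip-slip / sin(rake) = 5.410 / sin(32°) = 10.21 m
rate = 10.21 m / 205 ka = 0.0000498 m/yr = 0.0498 m/kyr

0.0498 m/kyr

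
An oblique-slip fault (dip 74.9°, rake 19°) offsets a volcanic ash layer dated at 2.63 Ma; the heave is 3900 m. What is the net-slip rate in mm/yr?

dip-slip = heave / cos(dip) = 3900 / cos(74.9°) = 14970 m
net slip = dip-slip / sin(rake) = 14970 / sin(19°) = 45980 m
rate = 45980 m / 2.63 Ma = 0.0175 m/yr = 17.5 mm/yr

17.5 mm/yr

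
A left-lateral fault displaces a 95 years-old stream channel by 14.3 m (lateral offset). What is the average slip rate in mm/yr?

151 mm/yr

rate = 14.3 m / 95 years = 0.151 m/yr = 151 mm/yr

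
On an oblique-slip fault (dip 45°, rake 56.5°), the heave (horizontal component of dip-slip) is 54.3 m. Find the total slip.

dip-slip = heave / cos(dip) = 54.3 / cos(45°) = 76.79 m
net slip = dip-slip / sin(rake) = 76.79 / sin(56.5°) = 92.1 m

92.1 m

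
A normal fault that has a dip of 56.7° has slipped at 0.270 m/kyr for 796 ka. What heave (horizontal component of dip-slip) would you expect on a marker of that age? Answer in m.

118 m

dip-slip = rate × time = 0.270 m/kyr × 796 ka = 214.9 m
heave = dip-slip × cos(dip) = 214.9 × cos(56.7°) = 118 m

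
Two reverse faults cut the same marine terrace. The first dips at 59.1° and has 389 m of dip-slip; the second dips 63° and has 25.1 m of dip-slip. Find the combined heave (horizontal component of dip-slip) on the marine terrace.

heave_A = 389 × cos(59.1°) = 199.8 m
heave_B = 25.1 × cos(63°) = 11.40 m
total = 199.8 + 11.40 = 211 m

211 m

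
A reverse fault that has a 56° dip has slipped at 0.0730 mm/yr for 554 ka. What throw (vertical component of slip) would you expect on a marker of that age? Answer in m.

33.5 m

dip-slip = rate × time = 0.0730 mm/yr × 554 ka = 40.44 m
throw = dip-slip × sin(dip) = 40.44 × sin(56°) = 33.5 m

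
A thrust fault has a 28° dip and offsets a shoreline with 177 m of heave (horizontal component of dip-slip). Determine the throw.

94.1 m

throw = heave × tan(dip) = 177 × tan(28°) = 94.1 m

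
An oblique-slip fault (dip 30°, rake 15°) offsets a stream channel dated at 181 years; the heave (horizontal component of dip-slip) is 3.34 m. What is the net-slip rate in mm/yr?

82.3 mm/yr

dip-slip = heave / cos(dip) = 3.34 / cos(30°) = 3.857 m
net slip = dip-slip / sin(rake) = 3.857 / sin(15°) = 14.90 m
rate = 14.90 m / 181 years = 0.0823 m/yr = 82.3 mm/yr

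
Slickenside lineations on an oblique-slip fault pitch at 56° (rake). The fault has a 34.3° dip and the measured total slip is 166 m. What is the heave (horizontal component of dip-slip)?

114 m

dip-slip = net slip × sin(rake) = 166 m × sin(56°) = 137.6 m
heave = dip-slip × cos(dip) = 137.6 × cos(34.3°) = 114 m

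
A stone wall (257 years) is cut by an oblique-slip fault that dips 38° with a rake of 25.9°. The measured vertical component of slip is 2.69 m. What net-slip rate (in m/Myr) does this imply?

dip-slip = throw / sin(dip) = 2.69 / sin(38°) = 4.369 m
net slip = dip-slip / sin(rake) = 4.369 / sin(25.9°) = 10 m
rate = 10 m / 257 years = 0.0389 m/yr = 38900 m/Myr

38900 m/Myr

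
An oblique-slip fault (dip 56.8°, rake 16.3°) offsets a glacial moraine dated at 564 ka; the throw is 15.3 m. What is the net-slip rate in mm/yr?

dip-slip = throw / sin(dip) = 15.3 / sin(56.8°) = 18.28 m
net slip = dip-slip / sin(rake) = 18.28 / sin(16.3°) = 65.15 m
rate = 65.15 m / 564 ka = 0.000116 m/yr = 0.116 mm/yr

0.116 mm/yr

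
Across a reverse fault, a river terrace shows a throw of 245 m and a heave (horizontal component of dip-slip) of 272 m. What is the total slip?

366 m

net slip = √(throw² + heave²) = √(245² + 272²) = 366 m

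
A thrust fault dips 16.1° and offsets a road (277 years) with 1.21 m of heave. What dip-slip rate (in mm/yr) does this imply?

dip-slip = heave / cos(dip) = 1.21 m / cos(16.1°) = 1.259 m
rate = 1.259 m / 277 years = 0.00455 m/yr = 4.55 mm/yr

4.55 mm/yr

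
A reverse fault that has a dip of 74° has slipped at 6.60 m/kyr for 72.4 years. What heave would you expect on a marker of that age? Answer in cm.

13.2 cm

dip-slip = rate × time = 6.60 m/kyr × 72.4 years = 0.4778 m
heave = dip-slip × cos(dip) = 0.4778 × cos(74°) = 0.132 m = 13.2 cm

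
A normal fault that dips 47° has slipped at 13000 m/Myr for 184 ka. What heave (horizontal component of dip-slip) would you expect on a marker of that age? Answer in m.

1630 m

dip-slip = rate × time = 13000 m/Myr × 184 ka = 2392 m
heave = dip-slip × cos(dip) = 2392 × cos(47°) = 1630 m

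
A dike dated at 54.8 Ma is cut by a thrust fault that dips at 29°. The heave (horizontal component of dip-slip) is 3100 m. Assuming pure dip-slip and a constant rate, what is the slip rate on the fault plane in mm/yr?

dip-slip = heave / cos(dip) = 3100 m / cos(29°) = 3544 m
rate = 3544 m / 54.8 Ma = 0.0000647 m/yr = 0.0647 mm/yr

0.0647 mm/yr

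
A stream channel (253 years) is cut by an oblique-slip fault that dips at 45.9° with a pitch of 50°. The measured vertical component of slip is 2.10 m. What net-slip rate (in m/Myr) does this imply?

15100 m/Myr

dip-slip = throw / sin(dip) = 2.10 / sin(45.9°) = 2.924 m
net slip = dip-slip / sin(rake) = 2.924 / sin(50°) = 3.817 m
rate = 3.817 m / 253 years = 0.0151 m/yr = 15100 m/Myr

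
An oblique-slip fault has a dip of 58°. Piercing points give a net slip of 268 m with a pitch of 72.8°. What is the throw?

dip-slip = net slip × sin(rake) = 268 m × sin(72.8°) = 256 m
throw = dip-slip × sin(dip) = 256 × sin(58°) = 217 m

217 m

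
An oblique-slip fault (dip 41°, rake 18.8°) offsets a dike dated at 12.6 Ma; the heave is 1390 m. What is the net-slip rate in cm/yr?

0.0454 cm/yr

dip-slip = heave / cos(dip) = 1390 / cos(41°) = 1842 m
net slip = dip-slip / sin(rake) = 1842 / sin(18.8°) = 5715 m
rate = 5715 m / 12.6 Ma = 0.000454 m/yr = 0.0454 cm/yr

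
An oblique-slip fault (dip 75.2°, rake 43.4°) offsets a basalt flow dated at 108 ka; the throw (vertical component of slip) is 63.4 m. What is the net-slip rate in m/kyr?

dip-slip = throw / sin(dip) = 63.4 / sin(75.2°) = 65.58 m
net slip = dip-slip / sin(rake) = 65.58 / sin(43.4°) = 95.44 m
rate = 95.44 m / 108 ka = 0.000884 m/yr = 0.884 m/kyr

0.884 m/kyr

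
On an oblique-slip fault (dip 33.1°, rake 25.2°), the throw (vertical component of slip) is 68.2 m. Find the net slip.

293 m

dip-slip = throw / sin(dip) = 68.2 / sin(33.1°) = 124.9 m
net slip = dip-slip / sin(rake) = 124.9 / sin(25.2°) = 293 m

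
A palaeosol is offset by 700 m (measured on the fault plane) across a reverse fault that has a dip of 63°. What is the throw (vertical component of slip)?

624 m

throw = dip-slip × sin(dip) = 700 m × sin(63°) = 624 m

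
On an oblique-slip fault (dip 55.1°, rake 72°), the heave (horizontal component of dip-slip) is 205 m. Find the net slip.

dip-slip = heave / cos(dip) = 205 / cos(55.1°) = 358.3 m
net slip = dip-slip / sin(rake) = 358.3 / sin(72°) = 377 m

377 m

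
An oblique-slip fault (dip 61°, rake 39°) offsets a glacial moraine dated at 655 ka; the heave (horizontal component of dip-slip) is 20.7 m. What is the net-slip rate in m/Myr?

dip-slip = heave / cos(dip) = 20.7 / cos(61°) = 42.70 m
net slip = dip-slip / sin(rake) = 42.70 / sin(39°) = 67.85 m
rate = 67.85 m / 655 ka = 0.000104 m/yr = 104 m/Myr

104 m/Myr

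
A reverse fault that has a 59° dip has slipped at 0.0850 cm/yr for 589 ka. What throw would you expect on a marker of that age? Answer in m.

dip-slip = rate × time = 0.0850 cm/yr × 589 ka = 500.7 m
throw = dip-slip × sin(dip) = 500.7 × sin(59°) = 429 m

429 m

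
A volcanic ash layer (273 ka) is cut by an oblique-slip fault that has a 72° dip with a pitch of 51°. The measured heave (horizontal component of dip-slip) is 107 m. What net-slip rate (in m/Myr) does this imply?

1630 m/Myr

dip-slip = heave / cos(dip) = 107 / cos(72°) = 346.3 m
net slip = dip-slip / sin(rake) = 346.3 / sin(51°) = 445.6 m
rate = 445.6 m / 273 ka = 0.00163 m/yr = 1630 m/Myr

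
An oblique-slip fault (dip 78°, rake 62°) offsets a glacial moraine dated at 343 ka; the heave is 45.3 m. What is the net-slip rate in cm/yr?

dip-slip = heave / cos(dip) = 45.3 / cos(78°) = 217.9 m
net slip = dip-slip / sin(rake) = 217.9 / sin(62°) = 246.8 m
rate = 246.8 m / 343 ka = 0.000719 m/yr = 0.0719 cm/yr

0.0719 cm/yr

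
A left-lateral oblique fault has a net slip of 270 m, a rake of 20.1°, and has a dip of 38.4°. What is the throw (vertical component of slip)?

dip-slip = net slip × sin(rake) = 270 m × sin(20.1°) = 92.79 m
throw = dip-slip × sin(dip) = 92.79 × sin(38.4°) = 57.6 m

57.6 m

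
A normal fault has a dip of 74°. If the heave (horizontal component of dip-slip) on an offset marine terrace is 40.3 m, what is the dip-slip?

dip-slip = heave / cos(dip) = 40.3 / cos(74°) = 146 m

146 m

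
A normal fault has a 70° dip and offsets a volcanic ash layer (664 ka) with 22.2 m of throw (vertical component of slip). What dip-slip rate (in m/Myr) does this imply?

dip-slip = throw / sin(dip) = 22.2 m / sin(70°) = 23.62 m
rate = 23.62 m / 664 ka = 0.0000356 m/yr = 35.6 m/Myr

35.6 m/Myr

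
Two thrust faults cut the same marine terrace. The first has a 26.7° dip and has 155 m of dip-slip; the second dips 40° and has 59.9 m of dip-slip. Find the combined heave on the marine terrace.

184 m

heave_A = 155 × cos(26.7°) = 138.5 m
heave_B = 59.9 × cos(40°) = 45.89 m
total = 138.5 + 45.89 = 184 m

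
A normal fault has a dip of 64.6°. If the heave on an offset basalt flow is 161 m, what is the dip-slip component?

dip-slip = heave / cos(dip) = 161 / cos(64.6°) = 375 m

375 m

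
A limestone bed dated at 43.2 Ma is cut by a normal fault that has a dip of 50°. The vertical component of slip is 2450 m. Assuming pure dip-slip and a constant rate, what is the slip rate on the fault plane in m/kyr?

dip-slip = throw / sin(dip) = 2450 m / sin(50°) = 3198 m
rate = 3198 m / 43.2 Ma = 0.0000740 m/yr = 0.0740 m/kyr

0.0740 m/kyr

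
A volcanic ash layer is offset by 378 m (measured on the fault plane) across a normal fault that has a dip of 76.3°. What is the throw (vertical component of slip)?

367 m

throw = dip-slip × sin(dip) = 378 m × sin(76.3°) = 367 m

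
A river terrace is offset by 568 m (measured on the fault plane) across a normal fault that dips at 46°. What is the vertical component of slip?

throw = dip-slip × sin(dip) = 568 m × sin(46°) = 409 m

409 m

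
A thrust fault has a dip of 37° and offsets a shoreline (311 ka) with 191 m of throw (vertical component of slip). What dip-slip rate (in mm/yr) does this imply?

dip-slip = throw / sin(dip) = 191 m / sin(37°) = 317.4 m
rate = 317.4 m / 311 ka = 0.00102 m/yr = 1.02 mm/yr

1.02 mm/yr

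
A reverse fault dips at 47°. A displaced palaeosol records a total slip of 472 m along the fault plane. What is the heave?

322 m

heave = dip-slip × cos(dip) = 472 m × cos(47°) = 322 m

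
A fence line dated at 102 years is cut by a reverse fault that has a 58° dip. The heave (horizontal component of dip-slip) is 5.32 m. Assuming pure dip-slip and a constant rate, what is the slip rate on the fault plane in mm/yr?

98.4 mm/yr

dip-slip = heave / cos(dip) = 5.32 m / cos(58°) = 10.04 m
rate = 10.04 m / 102 years = 0.0984 m/yr = 98.4 mm/yr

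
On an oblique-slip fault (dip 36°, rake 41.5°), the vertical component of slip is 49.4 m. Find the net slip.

127 m

dip-slip = throw / sin(dip) = 49.4 / sin(36°) = 84.04 m
net slip = dip-slip / sin(rake) = 84.04 / sin(41.5°) = 127 m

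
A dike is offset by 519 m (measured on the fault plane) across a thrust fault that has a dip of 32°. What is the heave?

440 m

heave = dip-slip × cos(dip) = 519 m × cos(32°) = 440 m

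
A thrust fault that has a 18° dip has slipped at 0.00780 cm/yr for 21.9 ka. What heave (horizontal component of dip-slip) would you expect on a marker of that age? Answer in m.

1.62 m

dip-slip = rate × time = 0.00780 cm/yr × 21.9 ka = 1.708 m
heave = dip-slip × cos(dip) = 1.708 × cos(18°) = 1.62 m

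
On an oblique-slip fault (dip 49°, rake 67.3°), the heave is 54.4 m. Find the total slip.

dip-slip = heave / cos(dip) = 54.4 / cos(49°) = 82.92 m
net slip = dip-slip / sin(rake) = 82.92 / sin(67.3°) = 89.9 m

89.9 m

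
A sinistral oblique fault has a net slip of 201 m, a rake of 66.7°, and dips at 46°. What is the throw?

dip-slip = net slip × sin(rake) = 201 m × sin(66.7°) = 184.6 m
throw = dip-slip × sin(dip) = 184.6 × sin(46°) = 133 m

133 m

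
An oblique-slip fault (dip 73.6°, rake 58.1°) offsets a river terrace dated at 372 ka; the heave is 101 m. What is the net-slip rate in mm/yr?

dip-slip = heave / cos(dip) = 101 / cos(73.6°) = 357.7 m
net slip = dip-slip / sin(rake) = 357.7 / sin(58.1°) = 421.4 m
rate = 421.4 m / 372 ka = 0.00113 m/yr = 1.13 mm/yr

1.13 mm/yr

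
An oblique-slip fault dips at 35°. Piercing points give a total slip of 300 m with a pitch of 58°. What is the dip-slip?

254 m

dip-slip = net slip × sin(rake) = 300 m × sin(58°) = 254 m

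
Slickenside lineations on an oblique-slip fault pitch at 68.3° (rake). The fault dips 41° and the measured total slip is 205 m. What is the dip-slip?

190 m

dip-slip = net slip × sin(rake) = 205 m × sin(68.3°) = 190 m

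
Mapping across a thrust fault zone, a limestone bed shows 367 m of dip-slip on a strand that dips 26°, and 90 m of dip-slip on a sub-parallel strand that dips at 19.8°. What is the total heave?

heave_A = 367 × cos(26°) = 329.9 m
heave_B = 90 × cos(19.8°) = 84.68 m
total = 329.9 + 84.68 = 415 m

415 m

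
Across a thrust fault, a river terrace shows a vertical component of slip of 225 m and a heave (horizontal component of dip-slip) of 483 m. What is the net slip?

533 m

net slip = √(throw² + heave²) = √(225² + 483²) = 533 m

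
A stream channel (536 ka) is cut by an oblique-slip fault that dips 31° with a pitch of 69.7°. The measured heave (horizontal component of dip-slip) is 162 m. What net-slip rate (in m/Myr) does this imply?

dip-slip = heave / cos(dip) = 162 / cos(31°) = 189 m
net slip = dip-slip / sin(rake) = 189 / sin(69.7°) = 201.5 m
rate = 201.5 m / 536 ka = 0.000376 m/yr = 376 m/Myr

376 m/Myr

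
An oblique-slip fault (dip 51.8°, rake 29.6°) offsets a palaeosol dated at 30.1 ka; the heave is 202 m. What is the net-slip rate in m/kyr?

dip-slip = heave / cos(dip) = 202 / cos(51.8°) = 326.6 m
net slip = dip-slip / sin(rake) = 326.6 / sin(29.6°) = 661.3 m
rate = 661.3 m / 30.1 ka = 0.0220 m/yr = 22 m/kyr

22 m/kyr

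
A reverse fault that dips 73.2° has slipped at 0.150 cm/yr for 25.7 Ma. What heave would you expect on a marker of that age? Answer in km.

11.1 km

dip-slip = rate × time = 0.150 cm/yr × 25.7 Ma = 38550 m
heave = dip-slip × cos(dip) = 38550 × cos(73.2°) = 11100 m = 11.1 km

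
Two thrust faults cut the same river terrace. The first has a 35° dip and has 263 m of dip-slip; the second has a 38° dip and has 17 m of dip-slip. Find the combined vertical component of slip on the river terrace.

161 m

throw_A = 263 × sin(35°) = 150.9 m
throw_B = 17 × sin(38°) = 10.47 m
total = 150.9 + 10.47 = 161 m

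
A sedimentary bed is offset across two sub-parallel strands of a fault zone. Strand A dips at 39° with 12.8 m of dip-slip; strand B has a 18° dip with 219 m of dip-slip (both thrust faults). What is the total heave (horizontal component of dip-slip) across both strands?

218 m

heave_A = 12.8 × cos(39°) = 9.947 m
heave_B = 219 × cos(18°) = 208.3 m
total = 9.947 + 208.3 = 218 m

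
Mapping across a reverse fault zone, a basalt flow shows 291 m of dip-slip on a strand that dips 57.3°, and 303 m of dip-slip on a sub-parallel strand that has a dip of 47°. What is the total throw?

throw_A = 291 × sin(57.3°) = 244.9 m
throw_B = 303 × sin(47°) = 221.6 m
total = 244.9 + 221.6 = 466 m

466 m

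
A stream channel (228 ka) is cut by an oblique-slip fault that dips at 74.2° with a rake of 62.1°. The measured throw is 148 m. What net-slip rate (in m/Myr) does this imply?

dip-slip = throw / sin(dip) = 148 / sin(74.2°) = 153.8 m
net slip = dip-slip / sin(rake) = 153.8 / sin(62.1°) = 174 m
rate = 174 m / 228 ka = 0.000763 m/yr = 763 m/Myr

763 m/Myr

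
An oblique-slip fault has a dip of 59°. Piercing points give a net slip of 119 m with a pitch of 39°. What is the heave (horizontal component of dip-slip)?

dip-slip = net slip × sin(rake) = 119 m × sin(39°) = 74.89 m
heave = dip-slip × cos(dip) = 74.89 × cos(59°) = 38.6 m

38.6 m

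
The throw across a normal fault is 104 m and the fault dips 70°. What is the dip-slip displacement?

dip-slip = throw / sin(dip) = 104 / sin(70°) = 111 m

111 m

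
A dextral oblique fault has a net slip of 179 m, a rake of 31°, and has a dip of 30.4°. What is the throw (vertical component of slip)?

dip-slip = net slip × sin(rake) = 179 m × sin(31°) = 92.19 m
throw = dip-slip × sin(dip) = 92.19 × sin(30.4°) = 46.7 m

46.7 m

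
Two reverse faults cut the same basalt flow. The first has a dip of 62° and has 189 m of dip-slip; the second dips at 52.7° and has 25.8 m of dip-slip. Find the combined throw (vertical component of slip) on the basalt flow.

throw_A = 189 × sin(62°) = 166.9 m
throw_B = 25.8 × sin(52.7°) = 20.52 m
total = 166.9 + 20.52 = 187 m

187 m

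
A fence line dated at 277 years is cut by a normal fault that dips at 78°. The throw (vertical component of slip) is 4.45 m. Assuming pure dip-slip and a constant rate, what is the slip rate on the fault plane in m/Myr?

dip-slip = throw / sin(dip) = 4.45 m / sin(78°) = 4.549 m
rate = 4.549 m / 277 years = 0.0164 m/yr = 16400 m/Myr

16400 m/Myr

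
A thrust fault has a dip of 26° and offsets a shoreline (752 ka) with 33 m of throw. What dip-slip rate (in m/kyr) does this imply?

dip-slip = throw / sin(dip) = 33 m / sin(26°) = 75.28 m
rate = 75.28 m / 752 ka = 0.000100 m/yr = 0.100 m/kyr

0.100 m/kyr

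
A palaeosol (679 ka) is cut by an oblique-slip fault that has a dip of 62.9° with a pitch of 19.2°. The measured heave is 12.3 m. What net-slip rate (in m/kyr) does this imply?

0.121 m/kyr

dip-slip = heave / cos(dip) = 12.3 / cos(62.9°) = 27 m
net slip = dip-slip / sin(rake) = 27 / sin(19.2°) = 82.10 m
rate = 82.10 m / 679 ka = 0.000121 m/yr = 0.121 m/kyr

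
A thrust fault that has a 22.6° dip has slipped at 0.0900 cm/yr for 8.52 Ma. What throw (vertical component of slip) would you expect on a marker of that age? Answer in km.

2.95 km

dip-slip = rate × time = 0.0900 cm/yr × 8.52 Ma = 7668 m
throw = dip-slip × sin(dip) = 7668 × sin(22.6°) = 2950 m = 2.95 km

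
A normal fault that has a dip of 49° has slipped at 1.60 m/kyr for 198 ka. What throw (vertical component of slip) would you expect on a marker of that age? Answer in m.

dip-slip = rate × time = 1.60 m/kyr × 198 ka = 316.8 m
throw = dip-slip × sin(dip) = 316.8 × sin(49°) = 239 m

239 m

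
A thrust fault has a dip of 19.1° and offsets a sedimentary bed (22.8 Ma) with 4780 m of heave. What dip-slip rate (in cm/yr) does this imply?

dip-slip = heave / cos(dip) = 4780 m / cos(19.1°) = 5058 m
rate = 5058 m / 22.8 Ma = 0.000222 m/yr = 0.0222 cm/yr

0.0222 cm/yr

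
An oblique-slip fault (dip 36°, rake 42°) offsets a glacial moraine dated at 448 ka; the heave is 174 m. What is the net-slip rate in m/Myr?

dip-slip = heave / cos(dip) = 174 / cos(36°) = 215.1 m
net slip = dip-slip / sin(rake) = 215.1 / sin(42°) = 321.4 m
rate = 321.4 m / 448 ka = 0.000717 m/yr = 717 m/Myr

717 m/Myr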